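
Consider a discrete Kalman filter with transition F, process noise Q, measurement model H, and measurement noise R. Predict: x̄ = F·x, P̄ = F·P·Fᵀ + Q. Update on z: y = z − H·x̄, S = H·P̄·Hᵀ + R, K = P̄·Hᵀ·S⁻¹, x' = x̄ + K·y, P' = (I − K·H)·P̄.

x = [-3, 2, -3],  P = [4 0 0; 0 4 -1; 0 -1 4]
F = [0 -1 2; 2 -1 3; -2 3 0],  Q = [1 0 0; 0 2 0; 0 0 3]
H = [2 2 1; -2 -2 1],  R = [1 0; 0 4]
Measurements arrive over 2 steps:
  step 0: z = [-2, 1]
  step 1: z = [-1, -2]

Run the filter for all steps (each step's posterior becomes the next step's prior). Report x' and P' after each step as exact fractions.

step 0: x̄ = F·x = [-8, -17, 12]
step 0: P̄ = F·P·Fᵀ + Q = [25 33 -18; 33 64 -37; -18 -37 55]
step 0: y = z − H·x̄ = [36, -61]
step 0: S = H·P̄·Hᵀ + R = [456 -565; -565 899]
step 0: K = P̄·Hᵀ·S⁻¹ = [12392/90719 -5734/90719; 10628/90719 -16631/90719; 43780/90719 44165/90719]
step 0: x' = x̄ + K·y = [70134/90719, -145124/90719, -29357/90719]
step 0: P' = (I − K·H)·P̄ = [285203/90719 -276371/90719 -5272/90719; -276371/90719 295659/90719 -27948/90719; -5272/90719 -27948/90719 110220/90719]
step 1: x̄ = F·x = [86410/90719, 197321/90719, -575640/90719]
step 1: P̄ = F·P·Fᵀ + Q = [939050/90719 1628373/90719 -1586319/90719; 1628373/90719 3819797/90719 -4458657/90719; -1586319/90719 -4458657/90719 7390352/90719]
step 1: y = z − H·x̄ = [-82541/90719, 961664/90719]
step 1: S = H·P̄·Hᵀ + R = [15363539/90719 -24672020/90719; -24672020/90719 63995504/90719]
step 1: K = P̄·Hᵀ·S⁻¹ = [56277311/344000752 -57729735/1376003008; 30445639/344000752 -283205839/1376003008; 30979105/64500141 126308839/258000564]
step 1: x' = x̄ + K·y = [123466611/344000752, -30000949/344000752, -34242153/21500047]
step 1: P' = (I − K·H)·P̄ = [1160929023/1376003008 -1046921977/1376003008 -181553/86000188; -1046921977/1376003008 1360573455/1376003008 -31595025/86000188; -181553/86000188 -31595025/86000188 78643972/64500141]

step 0: x' = [70134/90719, -145124/90719, -29357/90719], P' = [285203/90719 -276371/90719 -5272/90719; -276371/90719 295659/90719 -27948/90719; -5272/90719 -27948/90719 110220/90719]
step 1: x' = [123466611/344000752, -30000949/344000752, -34242153/21500047], P' = [1160929023/1376003008 -1046921977/1376003008 -181553/86000188; -1046921977/1376003008 1360573455/1376003008 -31595025/86000188; -181553/86000188 -31595025/86000188 78643972/64500141]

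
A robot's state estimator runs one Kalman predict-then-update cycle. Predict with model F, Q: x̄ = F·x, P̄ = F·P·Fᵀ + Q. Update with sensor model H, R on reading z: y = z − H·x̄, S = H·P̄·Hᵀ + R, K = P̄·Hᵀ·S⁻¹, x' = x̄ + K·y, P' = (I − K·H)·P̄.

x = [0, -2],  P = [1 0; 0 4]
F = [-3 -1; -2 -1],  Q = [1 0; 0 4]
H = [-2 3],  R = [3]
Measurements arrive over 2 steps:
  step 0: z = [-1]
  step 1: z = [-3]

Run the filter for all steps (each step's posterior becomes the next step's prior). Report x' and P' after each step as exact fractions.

step 0: x' = [88/47, 46/47], P' = [654/47 438/47; 438/47 308/47]
step 1: x' = [-18450/2329, -14534/2329], P' = [389811/2329 261402/2329; 261402/2329 176016/2329]

step 0: x̄ = F·x = [2, 2]
step 0: P̄ = F·P·Fᵀ + Q = [14 10; 10 12]
step 0: y = z − H·x̄ = [-3]
step 0: S = H·P̄·Hᵀ + R = [47]
step 0: K = P̄·Hᵀ·S⁻¹ = [2/47; 16/47]
step 0: x' = x̄ + K·y = [88/47, 46/47]
step 0: P' = (I − K·H)·P̄ = [654/47 438/47; 438/47 308/47]
step 1: x̄ = F·x = [-310/47, -222/47]
step 1: P̄ = F·P·Fᵀ + Q = [8869/47 6422/47; 6422/47 4864/47]
step 1: y = z − H·x̄ = [-95/47]
step 1: S = H·P̄·Hᵀ + R = [2329/47]
step 1: K = P̄·Hᵀ·S⁻¹ = [1528/2329; 1748/2329]
step 1: x' = x̄ + K·y = [-18450/2329, -14534/2329]
step 1: P' = (I − K·H)·P̄ = [389811/2329 261402/2329; 261402/2329 176016/2329]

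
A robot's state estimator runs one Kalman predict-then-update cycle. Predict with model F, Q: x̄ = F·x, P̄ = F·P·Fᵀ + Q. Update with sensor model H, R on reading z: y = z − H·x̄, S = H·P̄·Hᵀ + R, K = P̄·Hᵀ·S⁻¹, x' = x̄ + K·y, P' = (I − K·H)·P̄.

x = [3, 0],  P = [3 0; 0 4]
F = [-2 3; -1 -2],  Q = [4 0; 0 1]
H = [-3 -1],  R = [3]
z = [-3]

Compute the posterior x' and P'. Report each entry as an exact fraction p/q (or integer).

x̄ = F·x = [-6, -3]
P̄ = F·P·Fᵀ + Q = [52 -18; -18 20]
y = z − H·x̄ = [-24]
S = H·P̄·Hᵀ + R = [383]
K = P̄·Hᵀ·S⁻¹ = [-138/383; 34/383]
x' = x̄ + K·y = [1014/383, -1965/383]
P' = (I − K·H)·P̄ = [872/383 -2202/383; -2202/383 6504/383]

x' = [1014/383, -1965/383]
P' = [872/383 -2202/383; -2202/383 6504/383]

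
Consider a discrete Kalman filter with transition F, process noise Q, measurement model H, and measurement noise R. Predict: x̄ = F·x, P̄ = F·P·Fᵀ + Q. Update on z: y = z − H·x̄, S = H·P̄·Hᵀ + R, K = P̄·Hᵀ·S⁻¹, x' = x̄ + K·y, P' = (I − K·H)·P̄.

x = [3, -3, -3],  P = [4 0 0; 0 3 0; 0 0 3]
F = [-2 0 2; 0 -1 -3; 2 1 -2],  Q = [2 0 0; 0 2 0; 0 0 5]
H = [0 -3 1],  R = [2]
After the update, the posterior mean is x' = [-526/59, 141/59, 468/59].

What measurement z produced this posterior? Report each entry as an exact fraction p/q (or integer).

x̄ = F·x = [-12, 12, 9]
P̄ = F·P·Fᵀ + Q = [30 -18 -28; -18 32 15; -28 15 36]
S = H·P̄·Hᵀ + R = [236]
K = P̄·Hᵀ·S⁻¹ = [13/118; -81/236; -9/236]
x' − x̄ = [182/59, -567/59, -63/59] = K·y
y = (KᵀK)⁻¹·Kᵀ·(x' − x̄) = [28]
z = y + H·x̄ = [28] + [-27] = [1]

z = [1]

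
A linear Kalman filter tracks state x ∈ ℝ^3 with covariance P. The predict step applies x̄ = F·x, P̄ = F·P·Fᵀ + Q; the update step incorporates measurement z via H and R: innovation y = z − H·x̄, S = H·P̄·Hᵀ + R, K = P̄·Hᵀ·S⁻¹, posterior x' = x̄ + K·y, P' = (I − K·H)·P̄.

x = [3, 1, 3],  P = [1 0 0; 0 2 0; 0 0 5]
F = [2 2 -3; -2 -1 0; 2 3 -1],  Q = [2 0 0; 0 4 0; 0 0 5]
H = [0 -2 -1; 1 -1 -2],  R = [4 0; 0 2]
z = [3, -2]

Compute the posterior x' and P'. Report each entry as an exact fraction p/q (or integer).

x̄ = F·x = [-1, -7, 6]
P̄ = F·P·Fᵀ + Q = [59 -8 31; -8 10 -10; 31 -10 32]
y = z − H·x̄ = [-5, 4]
S = H·P̄·Hᵀ + R = [36 19; 19 51]
K = P̄·Hᵀ·S⁻¹ = [-172/295 93/295; -548/1475 262/1475; -7/59 -24/59]
x' = x̄ + K·y = [937/295, -6537/1475, 293/59]
P' = (I − K·H)·P̄ = [2872/59 -4266/295 1844/59; -4266/295 8746/1475 -612/59; 1844/59 -612/59 1252/59]

x' = [937/295, -6537/1475, 293/59]
P' = [2872/59 -4266/295 1844/59; -4266/295 8746/1475 -612/59; 1844/59 -612/59 1252/59]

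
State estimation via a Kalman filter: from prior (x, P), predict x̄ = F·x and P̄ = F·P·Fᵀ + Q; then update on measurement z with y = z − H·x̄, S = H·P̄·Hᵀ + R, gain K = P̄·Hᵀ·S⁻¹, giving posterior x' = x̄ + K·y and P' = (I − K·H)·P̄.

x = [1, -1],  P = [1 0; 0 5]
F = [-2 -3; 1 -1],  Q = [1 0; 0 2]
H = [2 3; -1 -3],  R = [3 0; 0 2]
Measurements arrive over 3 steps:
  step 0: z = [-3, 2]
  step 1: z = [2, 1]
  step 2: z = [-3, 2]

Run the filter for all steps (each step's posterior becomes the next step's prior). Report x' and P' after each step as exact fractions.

step 0: x' = [-6078/3541, 132/3541], P' = [10695/3541 -4773/3541; -4773/3541 2589/3541]
step 1: x' = [1483436/467735, -1326459/935470], P' = [942954/467735 -444678/467735; -444678/467735 270841/467735]
step 2: x' = [-671303715/397377212, 34351277/397377212], P' = [362041509/198688606 -168970191/198688606; -168970191/198688606 104763985/198688606]

step 0: x̄ = F·x = [1, 2]
step 0: P̄ = F·P·Fᵀ + Q = [50 13; 13 8]
step 0: y = z − H·x̄ = [-11, 9]
step 0: S = H·P̄·Hᵀ + R = [431 -289; -289 202]
step 0: K = P̄·Hᵀ·S⁻¹ = [2357/3541 1812/3541; -593/3541 -1497/3541]
step 0: x' = x̄ + K·y = [-6078/3541, 132/3541]
step 0: P' = (I − K·H)·P̄ = [10695/3541 -4773/3541; -4773/3541 2589/3541]
step 1: x̄ = F·x = [11760/3541, -6210/3541]
step 1: P̄ = F·P·Fᵀ + Q = [12346/3541 -8850/3541; -8850/3541 29912/3541]
step 1: y = z − H·x̄ = [2192/3541, -3329/3541]
step 1: S = H·P̄·Hᵀ + R = [223015/3541 -214250/3541; -214250/3541 235536/3541]
step 1: K = P̄·Hᵀ·S⁻¹ = [183958/467735 39108/93547; -25611/467735 -73569/187094]
step 1: x' = x̄ + K·y = [1483436/467735, -1326459/935470]
step 1: P' = (I − K·H)·P̄ = [942954/467735 -444678/467735; -444678/467735 270841/467735]
step 2: x̄ = F·x = [-1954367/935470, 4293331/935470]
step 2: P̄ = F·P·Fᵀ + Q = [1340984/467735 -628707/467735; -628707/467735 3038621/467735]
step 2: y = z − H·x̄ = [-11777669/935470, 6398283/467735]
step 2: S = H·P̄·Hᵀ + R = [26570246/467735 -24371194/467735; -24371194/467735 25851801/467735]
step 2: K = P̄·Hᵀ·S⁻¹ = [72390815/198688606 36217266/99344303; -7882809/198688606 -36330441/99344303]
step 2: x' = x̄ + K·y = [-671303715/397377212, 34351277/397377212]
step 2: P' = (I − K·H)·P̄ = [362041509/198688606 -168970191/198688606; -168970191/198688606 104763985/198688606]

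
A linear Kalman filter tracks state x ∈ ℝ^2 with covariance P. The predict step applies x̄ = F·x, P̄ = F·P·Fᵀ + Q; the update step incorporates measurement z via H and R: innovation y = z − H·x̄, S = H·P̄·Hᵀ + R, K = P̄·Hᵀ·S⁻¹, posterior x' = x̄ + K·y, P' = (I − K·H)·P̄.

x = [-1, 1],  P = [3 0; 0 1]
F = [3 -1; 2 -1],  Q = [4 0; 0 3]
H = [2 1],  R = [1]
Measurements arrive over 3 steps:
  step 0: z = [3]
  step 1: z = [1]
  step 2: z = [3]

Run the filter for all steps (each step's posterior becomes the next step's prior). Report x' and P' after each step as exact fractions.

step 0: x̄ = F·x = [-4, -3]
step 0: P̄ = F·P·Fᵀ + Q = [32 19; 19 16]
step 0: y = z − H·x̄ = [14]
step 0: S = H·P̄·Hᵀ + R = [221]
step 0: K = P̄·Hᵀ·S⁻¹ = [83/221; 54/221]
step 0: x' = x̄ + K·y = [278/221, 93/221]
step 0: P' = (I − K·H)·P̄ = [183/221 -283/221; -283/221 620/221]
step 1: x̄ = F·x = [57/17, 463/221]
step 1: P̄ = F·P·Fᵀ + Q = [373/17 241/17; 241/17 3147/221]
step 1: y = z − H·x̄ = [-1724/221]
step 1: S = H·P̄·Hᵀ + R = [35296/221]
step 1: K = P̄·Hᵀ·S⁻¹ = [12831/35296; 9413/35296]
step 1: x' = x̄ + K·y = [4563/8824, 129/8824]
step 1: P' = (I − K·H)·P̄ = [29483/35296 -46135/35296; -46135/35296 101683/35296]
step 2: x̄ = F·x = [1695/1103, 8997/8824]
step 2: P̄ = F·P·Fᵀ + Q = [24532/1103 63657/4412; 63657/4412 510043/35296]
step 2: y = z − H·x̄ = [-9645/8824]
step 2: S = H·P̄·Hᵀ + R = [5722459/35296]
step 2: K = P̄·Hᵀ·S⁻¹ = [2079304/5722459; 1528555/5722459]
step 2: x' = x̄ + K·y = [6521040/5722459, 4163877/5722459]
step 2: P' = (I − K·H)·P̄ = [4781350/5722459 -7483396/5722459; -7483396/5722459 16495347/5722459]

step 0: x' = [278/221, 93/221], P' = [183/221 -283/221; -283/221 620/221]
step 1: x' = [4563/8824, 129/8824], P' = [29483/35296 -46135/35296; -46135/35296 101683/35296]
step 2: x' = [6521040/5722459, 4163877/5722459], P' = [4781350/5722459 -7483396/5722459; -7483396/5722459 16495347/5722459]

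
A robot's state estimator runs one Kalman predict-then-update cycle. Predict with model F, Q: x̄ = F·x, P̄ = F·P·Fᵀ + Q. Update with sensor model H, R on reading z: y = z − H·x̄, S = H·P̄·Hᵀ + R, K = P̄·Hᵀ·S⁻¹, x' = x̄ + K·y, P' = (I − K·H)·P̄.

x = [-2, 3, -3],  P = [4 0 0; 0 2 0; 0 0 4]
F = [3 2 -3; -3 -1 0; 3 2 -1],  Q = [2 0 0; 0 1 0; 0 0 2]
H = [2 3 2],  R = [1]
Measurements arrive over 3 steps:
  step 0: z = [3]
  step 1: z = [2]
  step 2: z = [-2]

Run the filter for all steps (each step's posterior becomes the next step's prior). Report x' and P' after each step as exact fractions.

step 0: x' = [-171/46, 1197/184, -9/2], P' = [365/23 -2003/92 17; -2003/92 12503/368 -117/4; 17 -117/4 27]
step 1: x' = [-405604/1331079, 964588/1331079, 299990/1331079], P' = [24046594/1331079 -29346178/1331079 20160928/1331079; -29346178/1331079 38635999/1331079 -28560682/1331079; 20160928/1331079 -28560682/1331079 22753810/1331079]
step 2: x' = [-2641198862/3109915891, -509251768/3109915891, 297094806/3109915891], P' = [49851219190/3109915891 -60610080332/3109915891 41442899244/3109915891; -60610080332/3109915891 80288167660/3109915891 -59633170200/3109915891; 41442899244/3109915891 -59633170200/3109915891 48121502886/3109915891]

step 0: x̄ = F·x = [9, 3, 3]
step 0: P̄ = F·P·Fᵀ + Q = [82 -40 56; -40 39 -40; 56 -40 50]
step 0: y = z − H·x̄ = [-30]
step 0: S = H·P̄·Hᵀ + R = [368]
step 0: K = P̄·Hᵀ·S⁻¹ = [39/92; -43/368; 1/4]
step 0: x' = x̄ + K·y = [-171/46, 1197/184, -9/2]
step 0: P' = (I − K·H)·P̄ = [365/23 -2003/92 17; -2003/92 12503/368 -117/4; 17 -117/4 27]
step 1: x̄ = F·x = [1413/92, 855/184, 585/92]
step 1: P̄ = F·P·Fᵀ + Q = [28287/92 9277/184 11819/92; 9277/184 17359/368 1273/184; 11819/92 1273/184 5655/92]
step 1: y = z − H·x̄ = [-443/8]
step 1: S = H·P̄·Hᵀ + R = [57873/16]
step 1: K = P̄·Hᵀ·S⁻¹ = [16370/57873; 4099/57873; 6410/57873]
step 1: x' = x̄ + K·y = [-405604/1331079, 964588/1331079, 299990/1331079]
step 1: P' = (I − K·H)·P̄ = [24046594/1331079 -29346178/1331079 20160928/1331079; -29346178/1331079 38635999/1331079 -28560682/1331079; 20160928/1331079 -28560682/1331079 22753810/1331079]
step 2: x̄ = F·x = [-187606/1331079, 252224/1331079, 137458/443693]
step 2: P̄ = F·P·Fᵀ + Q = [206087134/1331079 66190564/1331079 24541652/443693; 66190564/1331079 80309356/1331079 782120/443693; 24541652/443693 782120/443693 12500778/443693]
step 2: y = z − H·x̄ = [-3868366/1331079]
step 2: S = H·P̄·Hᵀ + R = [3109915891/1331079]
step 2: K = P̄·Hᵀ·S⁻¹ = [757995872/3109915891; 378001916/3109915891; 229293660/3109915891]
step 2: x' = x̄ + K·y = [-2641198862/3109915891, -509251768/3109915891, 297094806/3109915891]
step 2: P' = (I − K·H)·P̄ = [49851219190/3109915891 -60610080332/3109915891 41442899244/3109915891; -60610080332/3109915891 80288167660/3109915891 -59633170200/3109915891; 41442899244/3109915891 -59633170200/3109915891 48121502886/3109915891]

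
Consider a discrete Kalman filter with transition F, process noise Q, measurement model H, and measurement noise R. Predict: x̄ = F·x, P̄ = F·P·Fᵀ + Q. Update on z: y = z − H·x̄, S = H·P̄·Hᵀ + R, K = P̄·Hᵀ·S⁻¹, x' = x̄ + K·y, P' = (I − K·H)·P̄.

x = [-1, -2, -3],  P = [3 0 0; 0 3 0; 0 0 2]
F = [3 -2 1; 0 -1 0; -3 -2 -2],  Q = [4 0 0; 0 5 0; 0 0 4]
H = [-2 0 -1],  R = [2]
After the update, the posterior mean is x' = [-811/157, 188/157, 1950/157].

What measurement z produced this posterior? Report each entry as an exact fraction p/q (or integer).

x̄ = F·x = [-2, 2, 13]
P̄ = F·P·Fᵀ + Q = [45 6 -19; 6 8 6; -19 6 51]
S = H·P̄·Hᵀ + R = [157]
K = P̄·Hᵀ·S⁻¹ = [-71/157; -18/157; -13/157]
x' − x̄ = [-497/157, -126/157, -91/157] = K·y
y = (KᵀK)⁻¹·Kᵀ·(x' − x̄) = [7]
z = y + H·x̄ = [7] + [-9] = [-2]

z = [-2]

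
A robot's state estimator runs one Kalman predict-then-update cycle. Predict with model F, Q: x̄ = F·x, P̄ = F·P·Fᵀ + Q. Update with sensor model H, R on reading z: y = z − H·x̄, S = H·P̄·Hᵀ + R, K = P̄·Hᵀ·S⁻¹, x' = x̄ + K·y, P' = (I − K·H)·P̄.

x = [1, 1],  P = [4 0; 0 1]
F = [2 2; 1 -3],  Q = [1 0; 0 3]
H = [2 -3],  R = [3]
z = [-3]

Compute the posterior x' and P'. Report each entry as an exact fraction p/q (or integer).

x̄ = F·x = [4, -2]
P̄ = F·P·Fᵀ + Q = [21 2; 2 16]
y = z − H·x̄ = [-17]
S = H·P̄·Hᵀ + R = [207]
K = P̄·Hᵀ·S⁻¹ = [4/23; -44/207]
x' = x̄ + K·y = [24/23, 334/207]
P' = (I − K·H)·P̄ = [339/23 222/23; 222/23 1376/207]

x' = [24/23, 334/207]
P' = [339/23 222/23; 222/23 1376/207]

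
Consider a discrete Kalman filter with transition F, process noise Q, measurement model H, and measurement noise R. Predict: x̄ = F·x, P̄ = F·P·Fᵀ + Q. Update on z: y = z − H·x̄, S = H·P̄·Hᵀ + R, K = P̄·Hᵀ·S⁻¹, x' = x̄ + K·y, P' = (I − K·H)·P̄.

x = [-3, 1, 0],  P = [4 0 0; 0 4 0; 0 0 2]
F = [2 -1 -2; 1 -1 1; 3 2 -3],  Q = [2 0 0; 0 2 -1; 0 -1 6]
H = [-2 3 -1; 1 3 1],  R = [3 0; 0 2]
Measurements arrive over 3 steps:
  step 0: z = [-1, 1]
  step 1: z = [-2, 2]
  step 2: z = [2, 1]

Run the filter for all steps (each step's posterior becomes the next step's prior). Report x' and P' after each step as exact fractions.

step 0: x̄ = F·x = [-7, -4, -7]
step 0: P̄ = F·P·Fᵀ + Q = [30 8 28; 8 12 -3; 28 -3 76]
step 0: y = z − H·x̄ = [-10, 27]
step 0: S = H·P̄·Hᵀ + R = [341 -136; -136 302]
step 0: K = P̄·Hᵀ·S⁻¹ = [-4088/42243 9629/42243; 2087/14081 5703/28162; -14831/42243 13219/84486]
step 0: x' = x̄ + K·y = [5162/42243, -407/28162, 62131/84486]
step 0: P' = (I − K·H)·P̄ = [216080/42243 12393/14081 -308359/42243; 12393/14081 8119/28162 -37737/28162; -308359/42243 -37737/28162 982789/84486]
step 1: x̄ = F·x = [-34131/28162, 36838/42243, -52621/28162]
step 1: P̄ = F·P·Fᵀ + Q = [3345531/28162 -235531/14081 5343055/28162; -235531/14081 226274/42243 -404250/14081; 5343055/28162 -404250/14081 8896879/28162]
step 1: y = z − H·x̄ = [-250883/28162, 34700/14081]
step 1: S = H·P̄·Hᵀ + R = [55597097/28162 -14423138/14081; -14423138/14081 8332558/14081]
step 1: K = P̄·Hᵀ·S⁻¹ = [-252692777/1676451099 294483803/1676451099; 76106354/558817033 208007599/1117634066; -461110685/1676451099 780672007/3352902198]
step 1: x' = x̄ + K·y = [315017227/558817033, 196847651/1676451099, 645759266/558817033]
step 1: P' = (I − K·H)·P̄ = [2417986049/1676451099 124937518/558817033 -2953456105/1676451099; 124937518/558817033 561264179/3352902198 -395124017/1117634066; -2953456105/1676451099 -395124017/1117634066 11024372377/3352902198]
step 2: x̄ = F·x = [-2181299885/1676451099, 2685481828/1676451099, -2582983049/1676451099]
step 2: P̄ = F·P·Fᵀ + Q = [110223755519/3352902198 -7624891877/1676451099 166857482171/3352902198; -7624891877/1676451099 2030847086/558817033 -14858558378/1676451099; 166857482171/3352902198 -14858558378/1676451099 294649955867/3352902198]
step 2: y = z − H·x̄ = [-3883042035/558817033, -1615711451/1676451099]
step 2: S = H·P̄·Hᵀ + R = [627999820483/1117634066 -143375803252/558817033; -143375803252/558817033 292579409854/1676451099]
step 2: K = P̄·Hᵀ·S⁻¹ = [-8112553790867/54042815044613 9438399745495/54042815044613; 7365378034112/54042815044613 20102277699797/108085630089226; -14843835130981/54042815044613 25133998575947/108085630089226]
step 2: x' = x̄ + K·y = [-23042219763785/54042815044613, 51407452440739/108085630089226, 15534467418261/108085630089226]
step 2: P' = (I − K·H)·P̄ = [77611136798035/54042815044613 12025045819404/54042815044613 -94809474765257/54042815044613; 12025045819404/54042815044613 54223457621537/324256890267678 -38068993860751/108085630089226; -94809474765257/54042815044613 -38068993860751/108085630089226 354093928264661/108085630089226]

step 0: x' = [5162/42243, -407/28162, 62131/84486], P' = [216080/42243 12393/14081 -308359/42243; 12393/14081 8119/28162 -37737/28162; -308359/42243 -37737/28162 982789/84486]
step 1: x' = [315017227/558817033, 196847651/1676451099, 645759266/558817033], P' = [2417986049/1676451099 124937518/558817033 -2953456105/1676451099; 124937518/558817033 561264179/3352902198 -395124017/1117634066; -2953456105/1676451099 -395124017/1117634066 11024372377/3352902198]
step 2: x' = [-23042219763785/54042815044613, 51407452440739/108085630089226, 15534467418261/108085630089226], P' = [77611136798035/54042815044613 12025045819404/54042815044613 -94809474765257/54042815044613; 12025045819404/54042815044613 54223457621537/324256890267678 -38068993860751/108085630089226; -94809474765257/54042815044613 -38068993860751/108085630089226 354093928264661/108085630089226]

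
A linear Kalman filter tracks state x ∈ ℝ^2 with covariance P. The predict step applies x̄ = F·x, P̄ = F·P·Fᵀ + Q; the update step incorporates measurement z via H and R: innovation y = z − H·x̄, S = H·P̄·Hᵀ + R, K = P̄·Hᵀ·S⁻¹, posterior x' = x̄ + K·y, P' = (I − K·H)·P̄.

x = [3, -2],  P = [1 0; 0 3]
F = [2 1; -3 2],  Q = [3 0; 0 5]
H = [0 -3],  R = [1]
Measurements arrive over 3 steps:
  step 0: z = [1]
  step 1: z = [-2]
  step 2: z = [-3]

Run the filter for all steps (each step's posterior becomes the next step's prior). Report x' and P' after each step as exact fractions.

step 0: x' = [4, -91/235], P' = [10 0; 0 26/235]
step 1: x' = [-10055/12631, 32893/50524], P' = [72159/12631 -878/12631; -878/12631 22429/202096]
step 2: x' = [17008596/26284777, 26420699/26284777], P' = [582376559/105139108 -3448227/52569554; -3448227/52569554 2914917/26284777]

step 0: x̄ = F·x = [4, -13]
step 0: P̄ = F·P·Fᵀ + Q = [10 0; 0 26]
step 0: y = z − H·x̄ = [-38]
step 0: S = H·P̄·Hᵀ + R = [235]
step 0: K = P̄·Hᵀ·S⁻¹ = [0; -78/235]
step 0: x' = x̄ + K·y = [4, -91/235]
step 0: P' = (I − K·H)·P̄ = [10 0; 0 26/235]
step 1: x̄ = F·x = [1789/235, -3002/235]
step 1: P̄ = F·P·Fᵀ + Q = [10131/235 -14048/235; -14048/235 22429/235]
step 1: y = z − H·x̄ = [-9476/235]
step 1: S = H·P̄·Hᵀ + R = [202096/235]
step 1: K = P̄·Hᵀ·S⁻¹ = [2634/12631; -67287/202096]
step 1: x' = x̄ + K·y = [-10055/12631, 32893/50524]
step 1: P' = (I − K·H)·P̄ = [72159/12631 -878/12631; -878/12631 22429/202096]
step 2: x̄ = F·x = [-47547/50524, 93223/25262]
step 2: P̄ = F·P·Fᵀ + Q = [5190701/202096 -3448227/101048; -3448227/101048 2914917/50524]
step 2: y = z − H·x̄ = [203883/25262]
step 2: S = H·P̄·Hᵀ + R = [26284777/50524]
step 2: K = P̄·Hᵀ·S⁻¹ = [10344681/52569554; -8744751/26284777]
step 2: x' = x̄ + K·y = [17008596/26284777, 26420699/26284777]
step 2: P' = (I − K·H)·P̄ = [582376559/105139108 -3448227/52569554; -3448227/52569554 2914917/26284777]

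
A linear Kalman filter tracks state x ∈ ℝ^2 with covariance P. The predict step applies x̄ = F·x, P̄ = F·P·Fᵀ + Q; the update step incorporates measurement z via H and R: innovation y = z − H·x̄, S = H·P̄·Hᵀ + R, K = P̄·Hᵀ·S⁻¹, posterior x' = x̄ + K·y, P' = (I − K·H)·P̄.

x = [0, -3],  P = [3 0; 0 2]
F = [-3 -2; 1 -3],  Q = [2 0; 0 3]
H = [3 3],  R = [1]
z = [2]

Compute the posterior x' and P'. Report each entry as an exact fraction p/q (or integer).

x̄ = F·x = [6, 9]
P̄ = F·P·Fᵀ + Q = [37 3; 3 24]
y = z − H·x̄ = [-43]
S = H·P̄·Hᵀ + R = [604]
K = P̄·Hᵀ·S⁻¹ = [30/151; 81/604]
x' = x̄ + K·y = [-384/151, 1953/604]
P' = (I − K·H)·P̄ = [1987/151 -1977/151; -1977/151 7935/604]

x' = [-384/151, 1953/604]
P' = [1987/151 -1977/151; -1977/151 7935/604]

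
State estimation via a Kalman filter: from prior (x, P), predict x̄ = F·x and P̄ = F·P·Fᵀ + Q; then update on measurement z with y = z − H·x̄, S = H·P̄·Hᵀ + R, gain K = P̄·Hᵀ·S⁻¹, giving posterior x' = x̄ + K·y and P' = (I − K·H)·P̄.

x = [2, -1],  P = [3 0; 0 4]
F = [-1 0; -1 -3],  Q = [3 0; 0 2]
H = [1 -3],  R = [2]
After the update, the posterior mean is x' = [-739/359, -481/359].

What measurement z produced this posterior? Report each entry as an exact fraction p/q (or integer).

z = [2]

x̄ = F·x = [-2, 1]
P̄ = F·P·Fᵀ + Q = [6 3; 3 41]
S = H·P̄·Hᵀ + R = [359]
K = P̄·Hᵀ·S⁻¹ = [-3/359; -120/359]
x' − x̄ = [-21/359, -840/359] = K·y
y = (KᵀK)⁻¹·Kᵀ·(x' − x̄) = [7]
z = y + H·x̄ = [7] + [-5] = [2]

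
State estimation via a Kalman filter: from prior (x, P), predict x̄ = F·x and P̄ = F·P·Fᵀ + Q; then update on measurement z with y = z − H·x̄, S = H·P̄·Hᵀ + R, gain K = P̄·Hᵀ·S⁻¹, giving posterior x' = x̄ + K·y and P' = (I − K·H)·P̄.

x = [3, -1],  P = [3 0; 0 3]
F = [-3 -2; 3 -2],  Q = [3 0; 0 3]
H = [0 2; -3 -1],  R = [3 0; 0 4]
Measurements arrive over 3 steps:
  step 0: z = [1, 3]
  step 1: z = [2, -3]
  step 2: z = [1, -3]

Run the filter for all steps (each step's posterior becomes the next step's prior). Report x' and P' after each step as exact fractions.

step 0: x' = [-1135/906, 619/906], P' = [3305/6342 -1559/6342; -1559/6342 4673/6342]
step 1: x' = [1344323/1624097, 1077695/1624097], P' = [800352/1624097 -370083/1624097; -370083/1624097 1150008/1624097]
step 2: x' = [1116407765/2093530302, 1303525615/2093530302], P' = [343324567/697843434 -158371225/697843434; -158371225/697843434 492856447/697843434]

step 0: x̄ = F·x = [-7, 11]
step 0: P̄ = F·P·Fᵀ + Q = [42 -15; -15 42]
step 0: y = z − H·x̄ = [-21, -7]
step 0: S = H·P̄·Hᵀ + R = [171 6; 6 334]
step 0: K = P̄·Hᵀ·S⁻¹ = [-1559/9513 -2089/6342; 4673/9513 1/6342]
step 0: x' = x̄ + K·y = [-1135/906, 619/906]
step 0: P' = (I − K·H)·P̄ = [3305/6342 -1559/6342; -1559/6342 4673/6342]
step 1: x̄ = F·x = [2167/906, -4643/906]
step 1: P̄ = F·P·Fᵀ + Q = [6965/906 -1579/906; -1579/906 86171/6342]
step 1: y = z − H·x̄ = [5549/453, -430/453]
step 1: S = H·P̄·Hᵀ + R = [181855/3171 -53012/3171; -53012/3171 242008/3171]
step 1: K = P̄·Hᵀ·S⁻¹ = [-246722/1624097 -2030973/6496388; 766672/1624097 -39759/6496388]
step 1: x' = x̄ + K·y = [1344323/1624097, 1077695/1624097]
step 1: P' = (I − K·H)·P̄ = [800352/1624097 -370083/1624097; -370083/1624097 1150008/1624097]
step 2: x̄ = F·x = [-6188359/1624097, 1877579/1624097]
step 2: P̄ = F·P·Fᵀ + Q = [12234495/1624097 -2603136/1624097; -2603136/1624097 21116487/1624097]
step 2: y = z − H·x̄ = [-2131061/1624097, -21559789/1624097]
step 2: S = H·P̄·Hᵀ + R = [89338239/1624097 -26614158/1624097; -26614158/1624097 122104514/1624097]
step 2: K = P̄·Hᵀ·S⁻¹ = [-158371225/1046765151 -217900619/697843434; 492856447/1046765151 -4435693/697843434]
step 2: x' = x̄ + K·y = [1116407765/2093530302, 1303525615/2093530302]
step 2: P' = (I − K·H)·P̄ = [343324567/697843434 -158371225/697843434; -158371225/697843434 492856447/697843434]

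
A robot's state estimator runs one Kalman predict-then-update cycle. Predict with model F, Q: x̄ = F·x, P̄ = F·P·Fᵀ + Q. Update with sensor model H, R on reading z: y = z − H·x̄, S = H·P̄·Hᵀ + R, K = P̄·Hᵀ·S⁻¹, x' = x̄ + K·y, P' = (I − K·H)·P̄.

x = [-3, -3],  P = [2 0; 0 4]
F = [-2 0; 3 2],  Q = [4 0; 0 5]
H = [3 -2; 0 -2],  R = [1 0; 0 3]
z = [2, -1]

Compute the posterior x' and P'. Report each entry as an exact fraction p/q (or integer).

x' = [3646/4349, 1079/4349]
P' = [1740/4349 1932/4349; 1932/4349 2955/4349]

x̄ = F·x = [6, -15]
P̄ = F·P·Fᵀ + Q = [12 -12; -12 39]
y = z − H·x̄ = [-46, -31]
S = H·P̄·Hᵀ + R = [409 228; 228 159]
K = P̄·Hᵀ·S⁻¹ = [1356/4349 -1288/4349; -114/4349 -1970/4349]
x' = x̄ + K·y = [3646/4349, 1079/4349]
P' = (I − K·H)·P̄ = [1740/4349 1932/4349; 1932/4349 2955/4349]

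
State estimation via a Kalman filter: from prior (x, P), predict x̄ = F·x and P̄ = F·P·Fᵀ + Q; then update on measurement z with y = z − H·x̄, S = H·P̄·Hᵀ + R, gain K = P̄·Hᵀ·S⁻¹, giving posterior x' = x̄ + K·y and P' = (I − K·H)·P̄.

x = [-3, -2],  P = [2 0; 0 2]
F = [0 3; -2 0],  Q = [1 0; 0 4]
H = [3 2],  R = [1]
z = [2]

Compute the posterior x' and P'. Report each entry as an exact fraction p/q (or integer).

x' = [-216/55, 378/55]
P' = [931/220 -342/55; -342/55 516/55]

x̄ = F·x = [-6, 6]
P̄ = F·P·Fᵀ + Q = [19 0; 0 12]
y = z − H·x̄ = [8]
S = H·P̄·Hᵀ + R = [220]
K = P̄·Hᵀ·S⁻¹ = [57/220; 6/55]
x' = x̄ + K·y = [-216/55, 378/55]
P' = (I − K·H)·P̄ = [931/220 -342/55; -342/55 516/55]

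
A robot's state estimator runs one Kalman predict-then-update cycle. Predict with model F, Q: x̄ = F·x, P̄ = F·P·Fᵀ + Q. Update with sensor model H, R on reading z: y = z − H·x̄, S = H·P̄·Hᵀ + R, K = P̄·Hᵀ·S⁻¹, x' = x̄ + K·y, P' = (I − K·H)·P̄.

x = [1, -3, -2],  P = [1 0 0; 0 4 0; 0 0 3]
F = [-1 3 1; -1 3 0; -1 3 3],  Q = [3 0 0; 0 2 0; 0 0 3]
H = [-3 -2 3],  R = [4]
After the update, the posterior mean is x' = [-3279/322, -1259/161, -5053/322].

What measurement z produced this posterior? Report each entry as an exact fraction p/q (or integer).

z = [-1]

x̄ = F·x = [-12, -10, -16]
P̄ = F·P·Fᵀ + Q = [43 37 46; 37 39 37; 46 37 67]
S = H·P̄·Hᵀ + R = [322]
K = P̄·Hᵀ·S⁻¹ = [-65/322; -39/161; -11/322]
x' − x̄ = [585/322, 351/161, 99/322] = K·y
y = (KᵀK)⁻¹·Kᵀ·(x' − x̄) = [-9]
z = y + H·x̄ = [-9] + [8] = [-1]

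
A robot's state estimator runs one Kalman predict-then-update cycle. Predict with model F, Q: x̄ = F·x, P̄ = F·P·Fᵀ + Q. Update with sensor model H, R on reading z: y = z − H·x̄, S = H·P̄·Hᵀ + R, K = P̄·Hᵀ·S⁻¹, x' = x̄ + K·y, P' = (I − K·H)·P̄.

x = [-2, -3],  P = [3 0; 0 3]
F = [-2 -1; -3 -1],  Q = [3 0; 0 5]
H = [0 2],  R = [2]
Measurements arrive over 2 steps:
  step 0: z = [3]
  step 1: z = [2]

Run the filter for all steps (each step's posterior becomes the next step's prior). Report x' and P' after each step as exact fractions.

step 0: x̄ = F·x = [7, 9]
step 0: P̄ = F·P·Fᵀ + Q = [18 21; 21 35]
step 0: y = z − H·x̄ = [-15]
step 0: S = H·P̄·Hᵀ + R = [142]
step 0: K = P̄·Hᵀ·S⁻¹ = [21/71; 35/71]
step 0: x' = x̄ + K·y = [182/71, 114/71]
step 0: P' = (I − K·H)·P̄ = [396/71 21/71; 21/71 35/71]
step 1: x̄ = F·x = [-478/71, -660/71]
step 1: P̄ = F·P·Fᵀ + Q = [1916/71 2516/71; 2516/71 4080/71]
step 1: y = z − H·x̄ = [1462/71]
step 1: S = H·P̄·Hᵀ + R = [16462/71]
step 1: K = P̄·Hᵀ·S⁻¹ = [2516/8231; 4080/8231]
step 1: x' = x̄ + K·y = [-3606/8231, 7500/8231]
step 1: P' = (I − K·H)·P̄ = [43804/8231 2516/8231; 2516/8231 4080/8231]

step 0: x' = [182/71, 114/71], P' = [396/71 21/71; 21/71 35/71]
step 1: x' = [-3606/8231, 7500/8231], P' = [43804/8231 2516/8231; 2516/8231 4080/8231]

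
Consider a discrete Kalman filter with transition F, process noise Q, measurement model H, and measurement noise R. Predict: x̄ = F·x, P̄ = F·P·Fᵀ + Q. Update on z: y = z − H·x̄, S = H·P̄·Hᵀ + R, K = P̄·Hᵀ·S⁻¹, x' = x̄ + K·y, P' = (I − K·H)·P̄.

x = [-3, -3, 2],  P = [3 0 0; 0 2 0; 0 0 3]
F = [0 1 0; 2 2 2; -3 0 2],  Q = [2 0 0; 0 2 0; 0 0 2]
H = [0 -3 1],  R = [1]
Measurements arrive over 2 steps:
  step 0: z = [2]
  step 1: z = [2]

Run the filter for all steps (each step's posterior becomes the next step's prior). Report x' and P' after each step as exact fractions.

step 0: x' = [-61/32, 59/32, 2927/384], P' = [29/8 5/8 59/32; 5/8 29/8 339/32; 59/32 339/32 12263/384]
step 1: x' = [16847/22832, 220705/45664, 752719/45664], P' = [107991/39956 200233/79912 597351/79912; 200233/79912 1662663/159824 4925705/159824; 597351/79912 4925705/159824 14749991/159824]

step 0: x̄ = F·x = [-3, -8, 13]
step 0: P̄ = F·P·Fᵀ + Q = [4 4 0; 4 34 -6; 0 -6 41]
step 0: y = z − H·x̄ = [-35]
step 0: S = H·P̄·Hᵀ + R = [384]
step 0: K = P̄·Hᵀ·S⁻¹ = [-1/32; -9/32; 59/384]
step 0: x' = x̄ + K·y = [-61/32, 59/32, 2927/384]
step 0: P' = (I − K·H)·P̄ = [29/8 5/8 59/32; 5/8 29/8 339/32; 59/32 339/32 12263/384]
step 1: x̄ = F·x = [59/32, 2903/192, 4025/192]
step 1: P̄ = F·P·Fᵀ + Q = [45/8 475/16 309/16; 475/16 25271/96 13529/96; 309/16 13529/96 13463/96]
step 1: y = z − H·x̄ = [1267/48]
step 1: S = H·P̄·Hᵀ + R = [9989/6]
step 1: K = P̄·Hᵀ·S⁻¹ = [-837/19978; -15571/39956; -6781/39956]
step 1: x' = x̄ + K·y = [16847/22832, 220705/45664, 752719/45664]
step 1: P' = (I − K·H)·P̄ = [107991/39956 200233/79912 597351/79912; 200233/79912 1662663/159824 4925705/159824; 597351/79912 4925705/159824 14749991/159824]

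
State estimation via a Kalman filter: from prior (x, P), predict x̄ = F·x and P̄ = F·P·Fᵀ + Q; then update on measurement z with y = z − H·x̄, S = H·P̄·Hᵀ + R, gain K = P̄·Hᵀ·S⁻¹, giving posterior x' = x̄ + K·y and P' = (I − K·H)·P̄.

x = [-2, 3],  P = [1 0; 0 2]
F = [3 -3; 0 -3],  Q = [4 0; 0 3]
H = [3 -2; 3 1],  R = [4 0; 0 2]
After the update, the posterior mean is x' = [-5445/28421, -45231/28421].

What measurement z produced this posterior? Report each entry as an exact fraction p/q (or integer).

z = [3, -2]

x̄ = F·x = [-15, -9]
P̄ = F·P·Fᵀ + Q = [31 18; 18 21]
S = H·P̄·Hᵀ + R = [151 183; 183 410]
K = P̄·Hᵀ·S⁻¹ = [3057/28421 6330/28421; -8805/28421 9129/28421]
x' − x̄ = [420870/28421, 210558/28421] = K·y
y = (KᵀK)⁻¹·Kᵀ·(x' − x̄) = [30, 52]
z = y + H·x̄ = [30, 52] + [-27, -54] = [3, -2]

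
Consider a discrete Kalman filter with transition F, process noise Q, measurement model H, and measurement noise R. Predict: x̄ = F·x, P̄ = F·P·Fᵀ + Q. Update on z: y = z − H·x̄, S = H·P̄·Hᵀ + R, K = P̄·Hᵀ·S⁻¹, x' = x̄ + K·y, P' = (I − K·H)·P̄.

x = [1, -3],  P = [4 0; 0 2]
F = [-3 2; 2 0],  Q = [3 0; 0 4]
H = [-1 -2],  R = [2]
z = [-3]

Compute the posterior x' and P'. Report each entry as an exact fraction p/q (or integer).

x' = [-305/33, 194/33]
P' = [1550/33 -776/33; -776/33 404/33]

x̄ = F·x = [-9, 2]
P̄ = F·P·Fᵀ + Q = [47 -24; -24 20]
y = z − H·x̄ = [-8]
S = H·P̄·Hᵀ + R = [33]
K = P̄·Hᵀ·S⁻¹ = [1/33; -16/33]
x' = x̄ + K·y = [-305/33, 194/33]
P' = (I − K·H)·P̄ = [1550/33 -776/33; -776/33 404/33]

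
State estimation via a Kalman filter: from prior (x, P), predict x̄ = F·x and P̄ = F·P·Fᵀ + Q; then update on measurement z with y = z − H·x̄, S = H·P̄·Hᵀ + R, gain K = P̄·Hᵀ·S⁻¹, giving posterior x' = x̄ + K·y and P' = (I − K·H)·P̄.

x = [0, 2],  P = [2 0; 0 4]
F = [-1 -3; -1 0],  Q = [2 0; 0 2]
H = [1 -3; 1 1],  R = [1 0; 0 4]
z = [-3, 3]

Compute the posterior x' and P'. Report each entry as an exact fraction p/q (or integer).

x̄ = F·x = [-6, 0]
P̄ = F·P·Fᵀ + Q = [40 2; 2 4]
y = z − H·x̄ = [3, 9]
S = H·P̄·Hᵀ + R = [65 24; 24 52]
K = P̄·Hᵀ·S⁻¹ = [190/701 957/1402; -166/701 315/1402]
x' = x̄ + K·y = [1341/1402, 1839/1402]
P' = (I − K·H)·P̄ = [1483/701 431/701; 431/701 199/701]

x' = [1341/1402, 1839/1402]
P' = [1483/701 431/701; 431/701 199/701]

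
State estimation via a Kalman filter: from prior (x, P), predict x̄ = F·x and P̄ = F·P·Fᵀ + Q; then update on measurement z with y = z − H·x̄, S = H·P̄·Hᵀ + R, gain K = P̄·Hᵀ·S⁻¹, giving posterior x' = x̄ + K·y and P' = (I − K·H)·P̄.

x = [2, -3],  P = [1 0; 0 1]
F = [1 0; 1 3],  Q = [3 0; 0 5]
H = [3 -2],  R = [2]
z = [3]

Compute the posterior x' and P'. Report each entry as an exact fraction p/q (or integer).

x' = [1/43, -143/86]
P' = [122/43 178/43; 178/43 561/86]

x̄ = F·x = [2, -7]
P̄ = F·P·Fᵀ + Q = [4 1; 1 15]
y = z − H·x̄ = [-17]
S = H·P̄·Hᵀ + R = [86]
K = P̄·Hᵀ·S⁻¹ = [5/43; -27/86]
x' = x̄ + K·y = [1/43, -143/86]
P' = (I − K·H)·P̄ = [122/43 178/43; 178/43 561/86]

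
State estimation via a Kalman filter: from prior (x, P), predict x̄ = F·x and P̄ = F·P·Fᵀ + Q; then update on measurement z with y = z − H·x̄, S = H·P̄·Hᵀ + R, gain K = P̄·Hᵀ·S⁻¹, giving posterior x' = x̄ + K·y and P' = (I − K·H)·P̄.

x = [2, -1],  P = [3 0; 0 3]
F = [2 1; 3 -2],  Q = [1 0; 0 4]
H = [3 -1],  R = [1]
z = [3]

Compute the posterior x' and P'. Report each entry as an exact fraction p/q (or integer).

x' = [105/29, 457/58]
P' = [140/29 411/29; 411/29 4939/116]

x̄ = F·x = [3, 8]
P̄ = F·P·Fᵀ + Q = [16 12; 12 43]
y = z − H·x̄ = [2]
S = H·P̄·Hᵀ + R = [116]
K = P̄·Hᵀ·S⁻¹ = [9/29; -7/116]
x' = x̄ + K·y = [105/29, 457/58]
P' = (I − K·H)·P̄ = [140/29 411/29; 411/29 4939/116]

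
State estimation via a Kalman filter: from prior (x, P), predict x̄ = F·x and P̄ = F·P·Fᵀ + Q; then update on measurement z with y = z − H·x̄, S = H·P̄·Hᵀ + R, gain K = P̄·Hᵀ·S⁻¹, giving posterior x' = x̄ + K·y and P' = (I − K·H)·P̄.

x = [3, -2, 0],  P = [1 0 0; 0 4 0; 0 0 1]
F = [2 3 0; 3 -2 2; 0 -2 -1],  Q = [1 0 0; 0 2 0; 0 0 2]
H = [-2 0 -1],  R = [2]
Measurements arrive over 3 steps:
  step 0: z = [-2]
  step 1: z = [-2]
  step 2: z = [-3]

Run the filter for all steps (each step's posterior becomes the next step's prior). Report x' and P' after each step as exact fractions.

step 0: x̄ = F·x = [0, 13, 4]
step 0: P̄ = F·P·Fᵀ + Q = [41 -18 -24; -18 31 14; -24 14 19]
step 0: y = z − H·x̄ = [2]
step 0: S = H·P̄·Hᵀ + R = [89]
step 0: K = P̄·Hᵀ·S⁻¹ = [-58/89; 22/89; 29/89]
step 0: x' = x̄ + K·y = [-116/89, 1201/89, 414/89]
step 0: P' = (I − K·H)·P̄ = [285/89 -326/89 -454/89; -326/89 2275/89 608/89; -454/89 608/89 850/89]
step 1: x̄ = F·x = [3371/89, -1922/89, -2816/89]
step 1: P̄ = F·P·Fᵀ + Q = [17792/89 -11738/89 -13262/89; -11738/89 8843/89 9502/89; -13262/89 9502/89 12560/89]
step 1: y = z − H·x̄ = [3748/89]
step 1: S = H·P̄·Hᵀ + R = [30858/89]
step 1: K = P̄·Hᵀ·S⁻¹ = [-11161/15429; 2329/5143; 6982/15429]
step 1: x' = x̄ + K·y = [114379/15429, -12986/5143, -194152/15429]
step 1: P' = (I − K·H)·P̄ = [285134/15429 -94164/5143 -547946/15429; -94164/5143 145327/5143 183670/5143; -547946/15429 183670/5143 1081928/15429]
step 2: x̄ = F·x = [111884/15429, 32749/15429, 272068/15429]
step 2: P̄ = F·P·Fᵀ + Q = [1689890/15429 -1203266/15429 -2043056/15429; -1203266/15429 1075172/15429 1816838/15429; -2043056/15429 1816838/15429 5060750/15429]
step 2: y = z − H·x̄ = [449549/15429]
step 2: S = H·P̄·Hᵀ + R = [3678944/15429]
step 2: K = P̄·Hᵀ·S⁻¹ = [-334181/919736; 294847/1839472; -487319/1839472]
step 2: x' = x̄ + K·y = [-3067405/919736, 12495239/1839472, 18237585/1839472]
step 2: P' = (I − K·H)·P̄ = [17945831/229934 -29477689/459868 -71449143/459868; -29477689/459868 58457427/919736 117615909/919736; -71449143/459868 117615909/919736 286283891/919736]

step 0: x' = [-116/89, 1201/89, 414/89], P' = [285/89 -326/89 -454/89; -326/89 2275/89 608/89; -454/89 608/89 850/89]
step 1: x' = [114379/15429, -12986/5143, -194152/15429], P' = [285134/15429 -94164/5143 -547946/15429; -94164/5143 145327/5143 183670/5143; -547946/15429 183670/5143 1081928/15429]
step 2: x' = [-3067405/919736, 12495239/1839472, 18237585/1839472], P' = [17945831/229934 -29477689/459868 -71449143/459868; -29477689/459868 58457427/919736 117615909/919736; -71449143/459868 117615909/919736 286283891/919736]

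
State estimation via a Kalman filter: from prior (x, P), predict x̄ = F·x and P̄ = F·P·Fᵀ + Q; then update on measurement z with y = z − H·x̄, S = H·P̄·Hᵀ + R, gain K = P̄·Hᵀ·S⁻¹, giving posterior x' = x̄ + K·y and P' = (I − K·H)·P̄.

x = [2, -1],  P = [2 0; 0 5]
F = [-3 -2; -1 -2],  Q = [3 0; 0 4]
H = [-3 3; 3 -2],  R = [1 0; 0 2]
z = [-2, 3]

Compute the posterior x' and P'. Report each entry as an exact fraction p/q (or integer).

x̄ = F·x = [-4, 0]
P̄ = F·P·Fᵀ + Q = [41 26; 26 26]
y = z − H·x̄ = [-14, 15]
S = H·P̄·Hᵀ + R = [136 -135; -135 163]
K = P̄·Hᵀ·S⁻¹ = [2250/3943 3581/3943; 3510/3943 3536/3943]
x' = x̄ + K·y = [6443/3943, 3900/3943]
P' = (I − K·H)·P̄ = [8662/3943 9412/3943; 9412/3943 10582/3943]

x' = [6443/3943, 3900/3943]
P' = [8662/3943 9412/3943; 9412/3943 10582/3943]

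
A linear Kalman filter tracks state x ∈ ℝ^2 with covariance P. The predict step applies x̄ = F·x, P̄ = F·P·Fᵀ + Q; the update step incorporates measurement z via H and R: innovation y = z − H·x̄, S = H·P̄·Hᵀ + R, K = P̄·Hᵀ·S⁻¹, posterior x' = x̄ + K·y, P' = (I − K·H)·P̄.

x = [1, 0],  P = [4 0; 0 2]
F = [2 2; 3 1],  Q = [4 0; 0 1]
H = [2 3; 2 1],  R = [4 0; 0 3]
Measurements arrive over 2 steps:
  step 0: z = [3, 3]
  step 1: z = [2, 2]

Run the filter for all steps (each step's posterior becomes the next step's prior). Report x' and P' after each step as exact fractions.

step 0: x̄ = F·x = [2, 3]
step 0: P̄ = F·P·Fᵀ + Q = [28 28; 28 39]
step 0: y = z − H·x̄ = [-10, -4]
step 0: S = H·P̄·Hᵀ + R = [803 453; 453 266]
step 0: K = P̄·Hᵀ·S⁻¹ = [-812/8389 4032/8389; 2983/8389 -2084/8389]
step 0: x' = x̄ + K·y = [8770/8389, 3673/8389]
step 0: P' = (I − K·H)·P̄ = [9884/8389 -7672/8389; -7672/8389 9092/8389]
step 1: x̄ = F·x = [24886/8389, 29983/8389]
step 1: P̄ = F·P·Fᵀ + Q = [48084/8389 16112/8389; 16112/8389 60405/8389]
step 1: y = z − H·x̄ = [-122943/8389, -62977/8389]
step 1: S = H·P̄·Hᵀ + R = [962881/8389 502447/8389; 502447/8389 342356/8389]
step 1: K = P̄·Hᵀ·S⁻¹ = [-827624/9201943 4232528/9201943; 3162589/9201943 -2151756/9201943]
step 1: x' = x̄ + K·y = [7652666/9201943, 2693386/9201943]
step 1: P' = (I − K·H)·P̄ = [10350812/9201943 -8004040/9201943; -8004040/9201943 9552812/9201943]

step 0: x' = [8770/8389, 3673/8389], P' = [9884/8389 -7672/8389; -7672/8389 9092/8389]
step 1: x' = [7652666/9201943, 2693386/9201943], P' = [10350812/9201943 -8004040/9201943; -8004040/9201943 9552812/9201943]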